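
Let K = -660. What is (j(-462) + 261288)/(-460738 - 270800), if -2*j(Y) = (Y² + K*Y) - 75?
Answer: -1429/487692 ≈ -0.0029301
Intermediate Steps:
j(Y) = 75/2 + 330*Y - Y²/2 (j(Y) = -((Y² - 660*Y) - 75)/2 = -(-75 + Y² - 660*Y)/2 = 75/2 + 330*Y - Y²/2)
(j(-462) + 261288)/(-460738 - 270800) = ((75/2 + 330*(-462) - ½*(-462)²) + 261288)/(-460738 - 270800) = ((75/2 - 152460 - ½*213444) + 261288)/(-731538) = ((75/2 - 152460 - 106722) + 261288)*(-1/731538) = (-518289/2 + 261288)*(-1/731538) = (4287/2)*(-1/731538) = -1429/487692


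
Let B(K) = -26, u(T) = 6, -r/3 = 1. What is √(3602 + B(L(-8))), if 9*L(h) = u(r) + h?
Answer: 2*√894 ≈ 59.800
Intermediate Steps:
r = -3 (r = -3*1 = -3)
L(h) = ⅔ + h/9 (L(h) = (6 + h)/9 = ⅔ + h/9)
√(3602 + B(L(-8))) = √(3602 - 26) = √3576 = 2*√894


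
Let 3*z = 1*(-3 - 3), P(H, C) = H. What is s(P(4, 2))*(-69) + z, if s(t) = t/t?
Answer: -71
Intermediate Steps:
s(t) = 1
z = -2 (z = (1*(-3 - 3))/3 = (1*(-6))/3 = (⅓)*(-6) = -2)
s(P(4, 2))*(-69) + z = 1*(-69) - 2 = -69 - 2 = -71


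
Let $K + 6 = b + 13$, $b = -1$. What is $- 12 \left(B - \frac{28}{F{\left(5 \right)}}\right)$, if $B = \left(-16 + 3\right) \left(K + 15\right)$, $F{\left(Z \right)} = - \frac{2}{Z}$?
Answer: $2436$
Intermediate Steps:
$K = 6$ ($K = -6 + \left(-1 + 13\right) = -6 + 12 = 6$)
$B = -273$ ($B = \left(-16 + 3\right) \left(6 + 15\right) = \left(-13\right) 21 = -273$)
$- 12 \left(B - \frac{28}{F{\left(5 \right)}}\right) = - 12 \left(-273 - \frac{28}{\left(-2\right) \frac{1}{5}}\right) = - 12 \left(-273 - \frac{28}{- \frac{2}{5}}\right) = - 12 \left(-273 - -70\right) = - 12 \left(-273 + 70\right) = \left(-12\right) \left(-203\right) = 2436$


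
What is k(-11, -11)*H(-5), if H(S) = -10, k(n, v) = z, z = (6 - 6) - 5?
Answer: 50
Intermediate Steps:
z = -5 (z = 0 - 5 = -5)
k(n, v) = -5
k(-11, -11)*H(-5) = -5*(-10) = 50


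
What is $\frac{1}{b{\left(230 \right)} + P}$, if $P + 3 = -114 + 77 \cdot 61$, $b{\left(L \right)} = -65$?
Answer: $\frac{1}{4515} \approx 0.00022148$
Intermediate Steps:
$P = 4580$ ($P = -3 + \left(-114 + 77 \cdot 61\right) = -3 + \left(-114 + 4697\right) = -3 + 4583 = 4580$)
$\frac{1}{b{\left(230 \right)} + P} = \frac{1}{-65 + 4580} = \frac{1}{4515}$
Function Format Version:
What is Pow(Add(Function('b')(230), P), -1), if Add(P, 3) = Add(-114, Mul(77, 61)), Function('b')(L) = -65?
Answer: Rational(1, 4515) ≈ 0.00022148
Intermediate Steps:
P = 4580 (P = Add(-3, Add(-114, Mul(77, 61))) = Add(-3, Add(-114, 4697)) = Add(-3, 4583) = 4580)
Pow(Add(Function('b')(230), P), -1) = Pow(Add(-65, 4580), -1) = Pow(4515, -1) = Rational(1, 4515)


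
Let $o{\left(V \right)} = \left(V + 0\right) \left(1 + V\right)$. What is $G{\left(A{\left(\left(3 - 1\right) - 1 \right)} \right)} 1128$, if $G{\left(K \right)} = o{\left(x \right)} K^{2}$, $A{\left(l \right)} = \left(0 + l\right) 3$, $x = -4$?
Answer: $121824$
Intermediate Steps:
$o{\left(V \right)} = V \left(1 + V\right)$
$A{\left(l \right)} = 3 l$ ($A{\left(l \right)} = l 3 = 3 l$)
$G{\left(K \right)} = 12 K^{2}$ ($G{\left(K \right)} = - 4 \left(1 - 4\right) K^{2} = \left(-4\right) \left(-3\right) K^{2} = 12 K^{2}$)
$G{\left(A{\left(\left(3 - 1\right) - 1 \right)} \right)} 1128 = 12 \left(3 \left(\left(3 - 1\right) - 1\right)\right)^{2} \cdot 1128 = 12 \left(3 \left(2 - 1\right)\right)^{2} \cdot 1128 = 12 \left(3 \cdot 1\right)^{2} \cdot 1128 = 12 \cdot 3^{2} \cdot 1128 = 12 \cdot 9 \cdot 1128 = 108 \cdot 1128 = 121824$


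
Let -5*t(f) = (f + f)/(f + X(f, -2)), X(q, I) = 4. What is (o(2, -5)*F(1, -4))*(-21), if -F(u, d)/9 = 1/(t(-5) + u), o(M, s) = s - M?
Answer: 1323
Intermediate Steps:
t(f) = -2*f/(5*(4 + f)) (t(f) = -(f + f)/(5*(f + 4)) = -2*f/(5*(4 + f)))
F(u, d) = -9/(-2 + u) (F(u, d) = -9/(-2*(-5)/(20 + 5*(-5)) + u) = -9/(-2*(-5)/(20 - 25) + u) = -9/(-2*(-5)/(-5) + u) = -9/(-2*(-5)*(-1/5) + u) = -9/(-2 + u))
(o(2, -5)*F(1, -4))*(-21) = ((-5 - 1*2)*(-9/(-2 + 1)))*(-21) = ((-5 - 2)*(-9/(-1)))*(-21) = -(-63)*(-1)*(-21) = -7*9*(-21) = -63*(-21) = 1323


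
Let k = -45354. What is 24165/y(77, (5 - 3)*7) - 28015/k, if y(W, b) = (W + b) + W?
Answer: 183447655/1269912 ≈ 144.46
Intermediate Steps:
y(W, b) = b + 2*W
24165/y(77, (5 - 3)*7) - 28015/k = 24165/((5 - 3)*7 + 2*77) - 28015/(-45354) = 24165/(2*7 + 154) - 28015*(-1/45354) = 24165/(14 + 154) + 28015/45354 = 24165/168 + 28015/45354 = 24165*(1/168) + 28015/45354 = 8055/56 + 28015/45354 = 183447655/1269912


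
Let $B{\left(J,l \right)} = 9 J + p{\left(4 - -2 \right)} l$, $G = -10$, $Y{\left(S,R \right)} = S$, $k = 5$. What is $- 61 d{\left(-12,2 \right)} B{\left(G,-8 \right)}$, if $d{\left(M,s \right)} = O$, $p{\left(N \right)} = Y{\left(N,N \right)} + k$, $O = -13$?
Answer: $-141154$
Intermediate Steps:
$p{\left(N \right)} = 5 + N$ ($p{\left(N \right)} = N + 5 = 5 + N$)
$B{\left(J,l \right)} = 9 J + 11 l$ ($B{\left(J,l \right)} = 9 J + \left(5 + \left(4 - -2\right)\right) l = 9 J + \left(5 + \left(4 + 2\right)\right) l = 9 J + \left(5 + 6\right) l = 9 J + 11 l$)
$d{\left(M,s \right)} = -13$
$- 61 d{\left(-12,2 \right)} B{\left(G,-8 \right)} = \left(-61\right) \left(-13\right) \left(9 \left(-10\right) + 11 \left(-8\right)\right) = 793 \left(-90 - 88\right) = 793 \left(-178\right) = -141154$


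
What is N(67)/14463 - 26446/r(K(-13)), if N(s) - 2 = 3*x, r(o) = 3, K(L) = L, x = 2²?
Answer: -127496152/14463 ≈ -8815.3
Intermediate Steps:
x = 4
N(s) = 14 (N(s) = 2 + 3*4 = 2 + 12 = 14)
N(67)/14463 - 26446/r(K(-13)) = 14/14463 - 26446/3 = -127496152/14463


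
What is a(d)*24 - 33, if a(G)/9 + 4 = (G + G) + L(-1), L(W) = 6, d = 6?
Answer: 2991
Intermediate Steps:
a(G) = 18 + 18*G (a(G) = -36 + 9*((G + G) + 6) = -36 + 9*(2*G + 6) = -36 + 9*(6 + 2*G) = -36 + (54 + 18*G) = 18 + 18*G)
a(d)*24 - 33 = (18 + 18*6)*24 - 33 = (18 + 108)*24 - 33 = 126*24 - 33 = 3024 - 33 = 2991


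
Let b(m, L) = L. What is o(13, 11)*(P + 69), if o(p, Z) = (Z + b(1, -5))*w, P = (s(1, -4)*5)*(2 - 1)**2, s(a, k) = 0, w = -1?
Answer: -414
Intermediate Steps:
P = 0 (P = (0*5)*(2 - 1)**2 = 0*1**2 = 0*1 = 0)
o(p, Z) = 5 - Z (o(p, Z) = (Z - 5)*(-1) = (-5 + Z)*(-1) = 5 - Z)
o(13, 11)*(P + 69) = (5 - 1*11)*(0 + 69) = (5 - 11)*69 = -6*69 = -414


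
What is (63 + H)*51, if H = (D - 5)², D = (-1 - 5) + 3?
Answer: 6477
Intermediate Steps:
D = -3 (D = -6 + 3 = -3)
H = 64 (H = (-3 - 5)² = (-8)² = 64)
(63 + H)*51 = (63 + 64)*51 = 127*51 = 6477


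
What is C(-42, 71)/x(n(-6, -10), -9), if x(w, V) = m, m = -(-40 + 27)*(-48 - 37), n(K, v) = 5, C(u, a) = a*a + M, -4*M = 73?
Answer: -20091/4420 ≈ -4.5455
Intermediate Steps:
M = -73/4 (M = -¼*73 = -73/4 ≈ -18.250)
C(u, a) = -73/4 + a² (C(u, a) = a*a - 73/4 = a² - 73/4 = -73/4 + a²)
m = -1105 (m = -(-13)*(-85) = -1*1105 = -1105)
x(w, V) = -1105
C(-42, 71)/x(n(-6, -10), -9) = (-73/4 + 71²)/(-1105) = (-73/4 + 5041)*(-1/1105) = (20091/4)*(-1/1105) = -20091/4420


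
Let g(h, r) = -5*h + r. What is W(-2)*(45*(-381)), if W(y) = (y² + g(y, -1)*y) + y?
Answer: 274320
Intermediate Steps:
g(h, r) = r - 5*h
W(y) = y + y² + y*(-1 - 5*y) (W(y) = (y² + (-1 - 5*y)*y) + y = (y² + y*(-1 - 5*y)) + y = y + y² + y*(-1 - 5*y))
W(-2)*(45*(-381)) = (-4*(-2)²)*(45*(-381)) = -4*4*(-17145) = -16*(-17145) = 274320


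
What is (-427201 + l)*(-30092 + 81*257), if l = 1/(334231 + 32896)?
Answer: 1454663374653650/367127 ≈ 3.9623e+9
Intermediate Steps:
l = 1/367127 ≈ 2.7239e-6
(-427201 + l)*(-30092 + 81*257) = (-427201 + 1/367127)*(-30092 + 81*257) = -156837021526*(-30092 + 20817)/367127 = -156837021526/367127*(-9275) = 1454663374653650/367127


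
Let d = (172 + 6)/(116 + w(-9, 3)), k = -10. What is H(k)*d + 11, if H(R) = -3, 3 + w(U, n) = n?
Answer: 371/58 ≈ 6.3966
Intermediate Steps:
w(U, n) = -3 + n
d = 89/58 (d = (172 + 6)/(116 + (-3 + 3)) = 178/(116 + 0) = 178/116 = 178*(1/116) = 89/58 ≈ 1.5345)
H(k)*d + 11 = -3*89/58 + 11 = -267/58 + 11 = 371/58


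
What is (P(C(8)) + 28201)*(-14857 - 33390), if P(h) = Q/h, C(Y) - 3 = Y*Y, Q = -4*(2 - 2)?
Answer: -1360613647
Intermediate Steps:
Q = 0 (Q = -4*0 = 0)
C(Y) = 3 + Y² (C(Y) = 3 + Y*Y = 3 + Y²)
P(h) = 0 (P(h) = 0/h = 0)
(P(C(8)) + 28201)*(-14857 - 33390) = (0 + 28201)*(-14857 - 33390) = 28201*(-48247) = -1360613647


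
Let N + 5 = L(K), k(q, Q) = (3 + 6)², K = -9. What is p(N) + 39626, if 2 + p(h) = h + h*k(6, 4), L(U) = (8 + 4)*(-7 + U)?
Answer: 23470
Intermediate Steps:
L(U) = -84 + 12*U (L(U) = 12*(-7 + U) = -84 + 12*U)
k(q, Q) = 81 (k(q, Q) = 9² = 81)
N = -197 (N = -5 + (-84 + 12*(-9)) = -5 + (-84 - 108) = -5 - 192 = -197)
p(h) = -2 + 82*h (p(h) = -2 + (h + h*81) = -2 + (h + 81*h) = -2 + 82*h)
p(N) + 39626 = (-2 + 82*(-197)) + 39626 = (-2 - 16154) + 39626 = -16156 + 39626 = 23470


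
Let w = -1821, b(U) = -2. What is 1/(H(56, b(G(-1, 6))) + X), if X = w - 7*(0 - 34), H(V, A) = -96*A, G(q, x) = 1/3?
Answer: -1/1391 ≈ -0.00071891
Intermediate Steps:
G(q, x) = ⅓
X = -1583 (X = -1821 - 7*(0 - 34) = -1821 - 7*(-34) = -1821 + 238 = -1583)
1/(H(56, b(G(-1, 6))) + X) = 1/(-96*(-2) - 1583) = 1/(192 - 1583) = 1/(-1391) = -1/1391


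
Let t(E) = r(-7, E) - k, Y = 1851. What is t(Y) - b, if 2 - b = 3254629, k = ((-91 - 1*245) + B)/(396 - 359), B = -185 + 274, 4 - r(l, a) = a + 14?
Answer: 120352589/37 ≈ 3.2528e+6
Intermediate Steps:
r(l, a) = -10 - a (r(l, a) = 4 - (a + 14) = 4 - (14 + a) = 4 + (-14 - a) = -10 - a)
B = 89
k = -247/37 (k = ((-91 - 1*245) + 89)/(396 - 359) = ((-91 - 245) + 89)/37 = (-336 + 89)*(1/37) = -247*1/37 = -247/37 ≈ -6.6757)
b = -3254627 (b = 2 - 1*3254629 = 2 - 3254629 = -3254627)
t(E) = -123/37 - E (t(E) = (-10 - E) - 1*(-247/37) = (-10 - E) + 247/37 = -123/37 - E)
t(Y) - b = (-123/37 - 1*1851) - 1*(-3254627) = (-123/37 - 1851) + 3254627 = -68610/37 + 3254627 = 120352589/37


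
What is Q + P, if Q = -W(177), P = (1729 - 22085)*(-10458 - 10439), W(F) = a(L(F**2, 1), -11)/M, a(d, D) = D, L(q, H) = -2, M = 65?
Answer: 27649656591/65 ≈ 4.2538e+8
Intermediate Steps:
W(F) = -11/65
P = 425379332 (P = -20356*(-20897) = 425379332)
Q = 11/65 (Q = -1*(-11/65) = 11/65 ≈ 0.16923)
Q + P = 11/65 + 425379332 = 27649656591/65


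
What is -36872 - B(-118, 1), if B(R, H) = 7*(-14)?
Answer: -36774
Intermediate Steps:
B(R, H) = -98
-36872 - B(-118, 1) = -36872 - 1*(-98) = -36872 + 98 = -36774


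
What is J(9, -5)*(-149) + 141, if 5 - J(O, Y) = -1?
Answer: -753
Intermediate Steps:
J(O, Y) = 6 (J(O, Y) = 5 - 1*(-1) = 5 + 1 = 6)
J(9, -5)*(-149) + 141 = 6*(-149) + 141 = -894 + 141 = -753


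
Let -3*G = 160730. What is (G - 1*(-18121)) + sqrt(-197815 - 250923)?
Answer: -106367/3 + I*sqrt(448738) ≈ -35456.0 + 669.88*I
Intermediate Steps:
G = -160730/3 (G = -1/3*160730 = -160730/3 ≈ -53577.)
(G - 1*(-18121)) + sqrt(-197815 - 250923) = (-160730/3 - 1*(-18121)) + sqrt(-197815 - 250923) = (-160730/3 + 18121) + sqrt(-448738) = -106367/3 + I*sqrt(448738)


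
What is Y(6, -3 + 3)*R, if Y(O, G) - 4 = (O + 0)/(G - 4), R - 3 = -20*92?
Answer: -9185/2 ≈ -4592.5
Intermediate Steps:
R = -1837 (R = 3 - 20*92 = 3 - 1840 = -1837)
Y(O, G) = 4 + O/(-4 + G) (Y(O, G) = 4 + (O + 0)/(G - 4) = 4 + O/(-4 + G))
Y(6, -3 + 3)*R = ((-16 + 6 + 4*(-3 + 3))/(-4 + (-3 + 3)))*(-1837) = ((-16 + 6 + 4*0)/(-4 + 0))*(-1837) = ((-16 + 6 + 0)/(-4))*(-1837) = -1/4*(-10)*(-1837) = (5/2)*(-1837) = -9185/2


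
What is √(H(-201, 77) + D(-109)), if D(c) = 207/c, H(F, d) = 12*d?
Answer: √10955481/109 ≈ 30.366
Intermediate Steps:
√(H(-201, 77) + D(-109)) = √(12*77 + 207/(-109)) = √(924 + 207*(-1/109)) = √(924 - 207/109) = √(100509/109) = √10955481/109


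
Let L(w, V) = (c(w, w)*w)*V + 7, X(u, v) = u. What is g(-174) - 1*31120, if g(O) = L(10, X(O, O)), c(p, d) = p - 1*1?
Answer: -46773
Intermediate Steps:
c(p, d) = -1 + p (c(p, d) = p - 1 = -1 + p)
L(w, V) = 7 + V*w*(-1 + w) (L(w, V) = ((-1 + w)*w)*V + 7 = (w*(-1 + w))*V + 7 = V*w*(-1 + w) + 7 = 7 + V*w*(-1 + w))
g(O) = 7 + 90*O (g(O) = 7 + O*10*(-1 + 10) = 7 + O*10*9 = 7 + 90*O)
g(-174) - 1*31120 = (7 + 90*(-174)) - 1*31120 = (7 - 15660) - 31120 = -15653 - 31120 = -46773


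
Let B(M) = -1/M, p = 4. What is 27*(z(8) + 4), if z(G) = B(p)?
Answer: 405/4 ≈ 101.25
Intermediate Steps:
z(G) = -1/4
27*(z(8) + 4) = 27*(-1/4 + 4) = 27*(15/4) = 405/4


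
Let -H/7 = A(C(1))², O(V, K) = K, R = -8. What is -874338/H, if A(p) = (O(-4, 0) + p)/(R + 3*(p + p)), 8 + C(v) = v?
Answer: 2185845000/343 ≈ 6.3727e+6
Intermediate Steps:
C(v) = -8 + v
A(p) = p/(-8 + 6*p) (A(p) = (0 + p)/(-8 + 3*(p + p)) = p/(-8 + 3*(2*p)) = p/(-8 + 6*p))
H = -343/2500 (H = -7*(-8 + 1)²/(4*(-4 + 3*(-8 + 1))²) = -7*49/(4*(-4 + 3*(-7))²) = -7*49/(4*(-4 - 21)²) = -7*((½)*(-7)/(-25))² = -7*((½)*(-7)*(-1/25))² = -7*(7/50)² = -7*49/2500 = -343/2500 ≈ -0.13720)
-874338/H = -874338/(-343/2500) = -874338*(-2500/343) = 2185845000/343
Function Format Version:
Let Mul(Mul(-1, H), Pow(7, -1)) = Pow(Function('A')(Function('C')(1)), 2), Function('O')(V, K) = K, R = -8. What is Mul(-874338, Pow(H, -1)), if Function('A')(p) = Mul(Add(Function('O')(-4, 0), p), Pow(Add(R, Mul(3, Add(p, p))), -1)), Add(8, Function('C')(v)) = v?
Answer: Rational(2185845000, 343) ≈ 6.3727e+6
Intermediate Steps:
Function('C')(v) = Add(-8, v)
Function('A')(p) = Mul(p, Pow(Add(-8, Mul(6, p)), -1)) (Function('A')(p) = Mul(Add(0, p), Pow(Add(-8, Mul(3, Add(p, p))), -1)) = Mul(p, Pow(Add(-8, Mul(3, Mul(2, p))), -1)) = Mul(p, Pow(Add(-8, Mul(6, p)), -1)))
H = Rational(-343, 2500) (H = Mul(-7, Pow(Mul(Rational(1, 2), Add(-8, 1), Pow(Add(-4, Mul(3, Add(-8, 1))), -1)), 2)) = Mul(-7, Pow(Mul(Rational(1, 2), -7, Pow(Add(-4, Mul(3, -7)), -1)), 2)) = Mul(-7, Pow(Mul(Rational(1, 2), -7, Pow(Add(-4, -21), -1)), 2)) = Mul(-7, Pow(Mul(Rational(1, 2), -7, Pow(-25, -1)), 2)) = Mul(-7, Pow(Mul(Rational(1, 2), -7, Rational(-1, 25)), 2)) = Mul(-7, Pow(Rational(7, 50), 2)) = Mul(-7, Rational(49, 2500)) = Rational(-343, 2500) ≈ -0.13720)
Mul(-874338, Pow(H, -1)) = Mul(-874338, Pow(Rational(-343, 2500), -1)) = Mul(-874338, Rational(-2500, 343)) = Rational(2185845000, 343)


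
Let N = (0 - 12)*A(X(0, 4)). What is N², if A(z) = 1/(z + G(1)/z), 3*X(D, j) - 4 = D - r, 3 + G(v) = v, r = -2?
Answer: 144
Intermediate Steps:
G(v) = -3 + v
X(D, j) = 2 + D/3 (X(D, j) = 4/3 + (D - 1*(-2))/3 = 4/3 + (D + 2)/3 = 4/3 + (2 + D)/3 = 4/3 + (⅔ + D/3) = 2 + D/3)
A(z) = 1/(z - 2/z) (A(z) = 1/(z + (-3 + 1)/z) = 1/(z - 2/z))
N = -12 (N = (0 - 12)*((2 + (⅓)*0)/(-2 + (2 + (⅓)*0)²)) = -12*(2 + 0)/(-2 + (2 + 0)²) = -24/(-2 + 2²) = -24/(-2 + 4) = -24/2 = -12*1 = -12)
N² = (-12)² = 144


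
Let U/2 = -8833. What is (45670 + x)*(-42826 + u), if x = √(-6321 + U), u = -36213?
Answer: -3609711130 - 1343663*I*√83 ≈ -3.6097e+9 - 1.2241e+7*I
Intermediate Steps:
U = -17666 (U = 2*(-8833) = -17666)
x = 17*I*√83 (x = √(-6321 - 17666) = √(-23987) = 17*I*√83 ≈ 154.88*I)
(45670 + x)*(-42826 + u) = (45670 + 17*I*√83)*(-42826 - 36213) = (45670 + 17*I*√83)*(-79039) = -3609711130 - 1343663*I*√83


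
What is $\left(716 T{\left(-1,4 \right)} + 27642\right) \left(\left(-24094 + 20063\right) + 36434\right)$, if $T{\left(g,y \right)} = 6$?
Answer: $1034887014$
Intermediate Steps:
$\left(716 T{\left(-1,4 \right)} + 27642\right) \left(\left(-24094 + 20063\right) + 36434\right) = \left(716 \cdot 6 + 27642\right) \left(\left(-24094 + 20063\right) + 36434\right) = \left(4296 + 27642\right) \left(-4031 + 36434\right) = 31938 \cdot 32403 = 1034887014$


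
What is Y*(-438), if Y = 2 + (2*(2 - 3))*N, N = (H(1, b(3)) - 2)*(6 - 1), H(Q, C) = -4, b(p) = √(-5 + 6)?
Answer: -27156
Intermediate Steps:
b(p) = 1 (b(p) = √1 = 1)
N = -30 (N = (-4 - 2)*(6 - 1) = -6*5 = -30)
Y = 62 (Y = 2 + (2*(2 - 3))*(-30) = 2 + (2*(-1))*(-30) = 2 - 2*(-30) = 2 + 60 = 62)
Y*(-438) = 62*(-438) = -27156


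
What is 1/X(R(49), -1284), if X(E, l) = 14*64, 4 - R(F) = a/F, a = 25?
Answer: 1/896 ≈ 0.0011161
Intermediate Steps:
R(F) = 4 - 25/F
X(E, l) = 896
1/X(R(49), -1284) = 1/896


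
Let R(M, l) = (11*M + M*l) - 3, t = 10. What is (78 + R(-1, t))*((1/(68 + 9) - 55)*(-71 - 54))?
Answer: 28579500/77 ≈ 3.7116e+5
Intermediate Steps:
R(M, l) = -3 + 11*M + M*l
(78 + R(-1, t))*((1/(68 + 9) - 55)*(-71 - 54)) = (78 + (-3 + 11*(-1) - 1*10))*((1/(68 + 9) - 55)*(-71 - 54)) = (78 + (-3 - 11 - 10))*((1/77 - 55)*(-125)) = (78 - 24)*((1/77 - 55)*(-125)) = 54*(-4234/77*(-125)) = 54*(529250/77) = 28579500/77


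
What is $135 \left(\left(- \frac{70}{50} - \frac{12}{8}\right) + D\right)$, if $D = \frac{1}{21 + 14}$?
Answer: $- \frac{5427}{14} \approx -387.64$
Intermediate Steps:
$D = \frac{1}{35} \approx 0.028571$
$135 \left(\left(- \frac{70}{50} - \frac{12}{8}\right) + D\right) = 135 \left(\left(- \frac{70}{50} - \frac{12}{8}\right) + \frac{1}{35}\right) = 135 \left(\left(\left(-70\right) \frac{1}{50} - \frac{3}{2}\right) + \frac{1}{35}\right) = 135 \left(\left(- \frac{7}{5} - \frac{3}{2}\right) + \frac{1}{35}\right) = 135 \left(- \frac{29}{10} + \frac{1}{35}\right) = 135 \left(- \frac{201}{70}\right) = - \frac{5427}{14}$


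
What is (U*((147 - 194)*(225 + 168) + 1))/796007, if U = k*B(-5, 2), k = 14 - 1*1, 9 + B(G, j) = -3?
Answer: 2881320/796007 ≈ 3.6197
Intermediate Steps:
B(G, j) = -12 (B(G, j) = -9 - 3 = -12)
k = 13 (k = 14 - 1 = 13)
U = -156 (U = 13*(-12) = -156)
(U*((147 - 194)*(225 + 168) + 1))/796007 = -156*((147 - 194)*(225 + 168) + 1)/796007 = -156*(-47*393 + 1)*(1/796007) = -156*(-18471 + 1)*(1/796007) = -156*(-18470)*(1/796007) = 2881320*(1/796007) = 2881320/796007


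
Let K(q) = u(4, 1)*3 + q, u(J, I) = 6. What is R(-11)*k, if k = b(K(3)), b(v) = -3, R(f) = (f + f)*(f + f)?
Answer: -1452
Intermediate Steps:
R(f) = 4*f**2 (R(f) = (2*f)*(2*f) = 4*f**2)
K(q) = 18 + q (K(q) = 6*3 + q = 18 + q)
k = -3
R(-11)*k = (4*(-11)**2)*(-3) = (4*121)*(-3) = 484*(-3) = -1452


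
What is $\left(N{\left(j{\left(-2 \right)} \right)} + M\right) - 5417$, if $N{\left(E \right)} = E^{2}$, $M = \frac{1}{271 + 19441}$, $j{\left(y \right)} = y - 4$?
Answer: $- \frac{106070271}{19712} \approx -5381.0$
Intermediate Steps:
$j{\left(y \right)} = -4 + y$
$M = \frac{1}{19712} \approx 5.0731 \cdot 10^{-5}$
$\left(N{\left(j{\left(-2 \right)} \right)} + M\right) - 5417 = \left(\left(-4 - 2\right)^{2} + \frac{1}{19712}\right) - 5417 = \left(\left(-6\right)^{2} + \frac{1}{19712}\right) - 5417 = \left(36 + \frac{1}{19712}\right) - 5417 = \frac{709633}{19712} - 5417 = - \frac{106070271}{19712}$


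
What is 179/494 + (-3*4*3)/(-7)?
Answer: 19037/3458 ≈ 5.5052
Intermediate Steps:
179/494 + (-3*4*3)/(-7) = 179*(1/494) - 12*3*(-1/7) = 179/494 - 36*(-1/7) = 179/494 + 36/7 = 19037/3458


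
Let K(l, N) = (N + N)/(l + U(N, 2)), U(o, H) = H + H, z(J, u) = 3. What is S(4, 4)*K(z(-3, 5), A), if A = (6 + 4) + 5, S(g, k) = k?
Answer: 120/7 ≈ 17.143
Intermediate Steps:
A = 15 (A = 10 + 5 = 15)
U(o, H) = 2*H
K(l, N) = 2*N/(4 + l) (K(l, N) = (N + N)/(l + 2*2) = (2*N)/(l + 4) = (2*N)/(4 + l) = 2*N/(4 + l))
S(4, 4)*K(z(-3, 5), A) = 4*(2*15/(4 + 3)) = 4*(2*15/7) = 4*(2*15*(1/7)) = 4*(30/7) = 120/7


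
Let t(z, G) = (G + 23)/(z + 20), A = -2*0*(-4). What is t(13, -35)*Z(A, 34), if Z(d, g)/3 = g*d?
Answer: 0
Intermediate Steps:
A = 0 (A = 0*(-4) = 0)
Z(d, g) = 3*d*g (Z(d, g) = 3*(g*d) = 3*(d*g) = 3*d*g)
t(z, G) = (23 + G)/(20 + z)
t(13, -35)*Z(A, 34) = ((23 - 35)/(20 + 13))*(3*0*34) = (-12/33)*0 = ((1/33)*(-12))*0 = -4/11*0 = 0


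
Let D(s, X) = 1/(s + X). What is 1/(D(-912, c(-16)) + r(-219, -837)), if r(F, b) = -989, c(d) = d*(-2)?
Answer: -880/870321 ≈ -0.0010111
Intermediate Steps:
c(d) = -2*d
D(s, X) = 1/(X + s)
1/(D(-912, c(-16)) + r(-219, -837)) = 1/(1/(-2*(-16) - 912) - 989) = 1/(1/(32 - 912) - 989) = 1/(1/(-880) - 989) = 1/(-1/880 - 989) = 1/(-870321/880) = -880/870321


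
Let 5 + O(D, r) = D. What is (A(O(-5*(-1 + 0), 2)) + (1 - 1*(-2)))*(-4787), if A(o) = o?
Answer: -14361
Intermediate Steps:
O(D, r) = -5 + D
(A(O(-5*(-1 + 0), 2)) + (1 - 1*(-2)))*(-4787) = ((-5 - 5*(-1 + 0)) + (1 - 1*(-2)))*(-4787) = ((-5 - 5*(-1)) + (1 + 2))*(-4787) = ((-5 + 5) + 3)*(-4787) = (0 + 3)*(-4787) = 3*(-4787) = -14361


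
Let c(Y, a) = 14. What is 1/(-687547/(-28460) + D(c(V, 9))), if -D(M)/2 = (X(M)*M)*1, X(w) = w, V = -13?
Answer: -28460/10468773 ≈ -0.0027186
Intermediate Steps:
D(M) = -2*M² (D(M) = -2*M*M = -2*M²)
1/(-687547/(-28460) + D(c(V, 9))) = 1/(-687547/(-28460) - 2*14²) = 1/(-687547*(-1/28460) - 2*196) = 1/(687547/28460 - 392) = 1/(-10468773/28460) = -28460/10468773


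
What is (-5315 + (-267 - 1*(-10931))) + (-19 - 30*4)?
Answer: 5210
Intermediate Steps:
(-5315 + (-267 - 1*(-10931))) + (-19 - 30*4) = (-5315 + (-267 + 10931)) + (-19 - 120) = (-5315 + 10664) - 139 = 5349 - 139 = 5210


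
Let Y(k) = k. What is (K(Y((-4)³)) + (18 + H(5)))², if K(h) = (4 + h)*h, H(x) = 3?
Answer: 14907321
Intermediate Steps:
K(h) = h*(4 + h)
(K(Y((-4)³)) + (18 + H(5)))² = ((-4)³*(4 + (-4)³) + (18 + 3))² = (-64*(4 - 64) + 21)² = (-64*(-60) + 21)² = (3840 + 21)² = 3861² = 14907321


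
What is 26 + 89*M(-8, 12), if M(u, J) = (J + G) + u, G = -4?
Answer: 26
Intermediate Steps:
M(u, J) = -4 + J + u (M(u, J) = (J - 4) + u = (-4 + J) + u = -4 + J + u)
26 + 89*M(-8, 12) = 26 + 89*(-4 + 12 - 8) = 26 + 89*0 = 26 + 0 = 26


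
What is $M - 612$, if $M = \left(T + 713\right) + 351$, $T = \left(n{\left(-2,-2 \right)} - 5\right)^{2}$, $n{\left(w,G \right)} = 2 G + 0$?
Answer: $533$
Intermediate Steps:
$n{\left(w,G \right)} = 2 G$
$T = 81$ ($T = \left(2 \left(-2\right) - 5\right)^{2} = \left(-4 - 5\right)^{2} = \left(-9\right)^{2} = 81$)
$M = 1145$ ($M = \left(81 + 713\right) + 351 = 794 + 351 = 1145$)
$M - 612 = 1145 - 612 = 533$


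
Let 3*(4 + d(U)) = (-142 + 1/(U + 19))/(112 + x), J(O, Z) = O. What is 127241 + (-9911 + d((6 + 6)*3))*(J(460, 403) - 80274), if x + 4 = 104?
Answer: 4614450065251/5830 ≈ 7.9150e+8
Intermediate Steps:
x = 100 (x = -4 + 104 = 100)
d(U) = -1343/318 + 1/(636*(19 + U)) (d(U) = -4 + ((-142 + 1/(U + 19))/(112 + 100))/3 = -4 + ((-142 + 1/(19 + U))/212)/3 = -4 + ((-142 + 1/(19 + U))*(1/212))/3 = -4 + (-71/106 + 1/(212*(19 + U)))/3 = -4 + (-71/318 + 1/(636*(19 + U))) = -1343/318 + 1/(636*(19 + U)))
127241 + (-9911 + d((6 + 6)*3))*(J(460, 403) - 80274) = 127241 + (-9911 + (-51033 - 2686*(6 + 6)*3)/(636*(19 + (6 + 6)*3)))*(460 - 80274) = 127241 + (-9911 + (-51033 - 32232*3)/(636*(19 + 12*3)))*(-79814) = 127241 + (-9911 + (-51033 - 2686*36)/(636*(19 + 36)))*(-79814) = 127241 + (-9911 + (1/636)*(-51033 - 96696)/55)*(-79814) = 127241 + (-9911 + (1/636)*(1/55)*(-147729))*(-79814) = 127241 + (-9911 - 49243/11660)*(-79814) = 127241 - 115611503/11660*(-79814) = 127241 + 4613708250221/5830 = 4614450065251/5830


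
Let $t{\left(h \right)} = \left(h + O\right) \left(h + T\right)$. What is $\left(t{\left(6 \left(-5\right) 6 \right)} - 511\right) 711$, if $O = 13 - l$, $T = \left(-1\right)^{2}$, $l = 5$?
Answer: $21526947$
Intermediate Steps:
$T = 1$
$O = 8$ ($O = 13 - 5 = 8$)
$t{\left(h \right)} = \left(1 + h\right) \left(8 + h\right)$ ($t{\left(h \right)} = \left(h + 8\right) \left(h + 1\right) = \left(8 + h\right) \left(1 + h\right) = \left(1 + h\right) \left(8 + h\right)$)
$\left(t{\left(6 \left(-5\right) 6 \right)} - 511\right) 711 = \left(\left(8 + \left(6 \left(-5\right) 6\right)^{2} + 9 \cdot 6 \left(-5\right) 6\right) - 511\right) 711 = \left(\left(8 + \left(\left(-30\right) 6\right)^{2} + 9 \left(\left(-30\right) 6\right)\right) - 511\right) 711 = \left(\left(8 + \left(-180\right)^{2} + 9 \left(-180\right)\right) - 511\right) 711 = \left(\left(8 + 32400 - 1620\right) - 511\right) 711 = \left(30788 - 511\right) 711 = 30277 \cdot 711 = 21526947$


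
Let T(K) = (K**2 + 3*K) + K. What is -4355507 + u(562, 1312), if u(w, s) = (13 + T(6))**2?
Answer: -4350178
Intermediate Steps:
T(K) = K**2 + 4*K
u(w, s) = 5329 (u(w, s) = (13 + 6*(4 + 6))**2 = (13 + 6*10)**2 = (13 + 60)**2 = 73**2 = 5329)
-4355507 + u(562, 1312) = -4355507 + 5329 = -4350178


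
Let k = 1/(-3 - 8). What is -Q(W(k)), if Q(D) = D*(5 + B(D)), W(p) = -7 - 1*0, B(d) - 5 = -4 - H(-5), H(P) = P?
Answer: 77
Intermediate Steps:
B(d) = 6 (B(d) = 5 + (-4 - 1*(-5)) = 5 + (-4 + 5) = 5 + 1 = 6)
k = -1/11 (k = 1/(-11) = -1/11 ≈ -0.090909)
W(p) = -7 (W(p) = -7 + 0 = -7)
Q(D) = 11*D (Q(D) = D*(5 + 6) = D*11 = 11*D)
-Q(W(k)) = -11*(-7) = -1*(-77) = 77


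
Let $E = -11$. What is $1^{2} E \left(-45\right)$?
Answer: $495$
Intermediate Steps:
$1^{2} E \left(-45\right) = 1^{2} \left(-11\right) \left(-45\right) = 1 \left(-11\right) \left(-45\right) = \left(-11\right) \left(-45\right) = 495$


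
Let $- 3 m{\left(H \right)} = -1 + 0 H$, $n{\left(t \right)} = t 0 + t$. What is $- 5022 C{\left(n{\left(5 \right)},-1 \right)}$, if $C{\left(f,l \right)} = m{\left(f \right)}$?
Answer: $-1674$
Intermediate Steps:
$n{\left(t \right)} = t$ ($n{\left(t \right)} = 0 + t = t$)
$m{\left(H \right)} = \frac{1}{3}$ ($m{\left(H \right)} = - \frac{-1 + 0 H}{3} = - \frac{-1 + 0}{3} = \left(- \frac{1}{3}\right) \left(-1\right) = \frac{1}{3}$)
$C{\left(f,l \right)} = \frac{1}{3}$
$- 5022 C{\left(n{\left(5 \right)},-1 \right)} = \left(-5022\right) \frac{1}{3} = -1674$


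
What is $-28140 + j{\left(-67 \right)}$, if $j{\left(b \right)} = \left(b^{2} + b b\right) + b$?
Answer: $-19229$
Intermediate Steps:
$j{\left(b \right)} = b + 2 b^{2}$ ($j{\left(b \right)} = \left(b^{2} + b^{2}\right) + b = 2 b^{2} + b = b + 2 b^{2}$)
$-28140 + j{\left(-67 \right)} = -28140 - 67 \left(1 + 2 \left(-67\right)\right) = -28140 - 67 \left(1 - 134\right) = -28140 - -8911 = -28140 + 8911 = -19229$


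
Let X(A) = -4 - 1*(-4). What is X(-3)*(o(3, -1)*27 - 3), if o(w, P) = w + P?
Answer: 0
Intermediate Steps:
o(w, P) = P + w
X(A) = 0 (X(A) = -4 + 4 = 0)
X(-3)*(o(3, -1)*27 - 3) = 0*((-1 + 3)*27 - 3) = 0*(2*27 - 3) = 0*(54 - 3) = 0*51 = 0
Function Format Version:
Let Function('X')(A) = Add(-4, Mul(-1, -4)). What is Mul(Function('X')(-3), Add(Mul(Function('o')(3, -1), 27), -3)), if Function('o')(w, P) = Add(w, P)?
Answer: 0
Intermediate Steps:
Function('o')(w, P) = Add(P, w)
Function('X')(A) = 0 (Function('X')(A) = Add(-4, 4) = 0)
Mul(Function('X')(-3), Add(Mul(Function('o')(3, -1), 27), -3)) = Mul(0, Add(Mul(Add(-1, 3), 27), -3)) = Mul(0, Add(Mul(2, 27), -3)) = Mul(0, Add(54, -3)) = Mul(0, 51) = 0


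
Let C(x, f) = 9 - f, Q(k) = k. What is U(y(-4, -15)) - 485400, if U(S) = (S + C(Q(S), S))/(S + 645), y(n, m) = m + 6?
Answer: -102904797/212 ≈ -4.8540e+5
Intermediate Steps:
y(n, m) = 6 + m
U(S) = 9/(645 + S) (U(S) = (S + (9 - S))/(S + 645) = 9/(645 + S))
U(y(-4, -15)) - 485400 = 9/(645 + (6 - 15)) - 485400 = 9/(645 - 9) - 485400 = 9/636 - 485400 = 9*(1/636) - 485400 = 3/212 - 485400 = -102904797/212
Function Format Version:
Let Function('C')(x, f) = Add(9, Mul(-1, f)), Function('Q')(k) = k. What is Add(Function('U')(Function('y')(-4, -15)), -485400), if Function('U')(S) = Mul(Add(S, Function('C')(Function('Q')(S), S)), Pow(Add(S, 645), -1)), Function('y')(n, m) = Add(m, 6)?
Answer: Rational(-102904797, 212) ≈ -4.8540e+5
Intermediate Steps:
Function('y')(n, m) = Add(6, m)
Function('U')(S) = Mul(9, Pow(Add(645, S), -1)) (Function('U')(S) = Mul(Add(S, Add(9, Mul(-1, S))), Pow(Add(S, 645), -1)) = Mul(9, Pow(Add(645, S), -1)))
Add(Function('U')(Function('y')(-4, -15)), -485400) = Add(Mul(9, Pow(Add(645, Add(6, -15)), -1)), -485400) = Add(Mul(9, Pow(Add(645, -9), -1)), -485400) = Add(Mul(9, Pow(636, -1)), -485400) = Add(Mul(9, Rational(1, 636)), -485400) = Add(Rational(3, 212), -485400) = Rational(-102904797, 212)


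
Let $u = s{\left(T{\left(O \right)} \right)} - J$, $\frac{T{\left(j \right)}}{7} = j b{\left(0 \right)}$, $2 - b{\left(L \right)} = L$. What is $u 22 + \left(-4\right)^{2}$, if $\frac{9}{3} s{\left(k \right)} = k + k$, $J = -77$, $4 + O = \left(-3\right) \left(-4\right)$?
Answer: $\frac{10058}{3} \approx 3352.7$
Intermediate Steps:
$b{\left(L \right)} = 2 - L$
$O = 8$ ($O = -4 - -12 = -4 + 12 = 8$)
$T{\left(j \right)} = 14 j$ ($T{\left(j \right)} = 7 j \left(2 - 0\right) = 7 j \left(2 + 0\right) = 7 j 2 = 7 \cdot 2 j = 14 j$)
$s{\left(k \right)} = \frac{2 k}{3}$ ($s{\left(k \right)} = \frac{k + k}{3} = \frac{2 k}{3}$)
$u = \frac{455}{3}$ ($u = \frac{2 \cdot 14 \cdot 8}{3} - -77 = \frac{2}{3} \cdot 112 + 77 = \frac{224}{3} + 77 = \frac{455}{3} \approx 151.67$)
$u 22 + \left(-4\right)^{2} = \frac{455}{3} \cdot 22 + \left(-4\right)^{2} = \frac{10010}{3} + 16 = \frac{10058}{3}$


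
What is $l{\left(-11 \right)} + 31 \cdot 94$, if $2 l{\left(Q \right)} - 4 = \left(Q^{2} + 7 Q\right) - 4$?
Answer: $2936$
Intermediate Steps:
$l{\left(Q \right)} = \frac{Q^{2}}{2} + \frac{7 Q}{2}$ ($l{\left(Q \right)} = 2 + \frac{\left(Q^{2} + 7 Q\right) - 4}{2} = 2 + \frac{-4 + Q^{2} + 7 Q}{2} = 2 + \left(-2 + \frac{Q^{2}}{2} + \frac{7 Q}{2}\right) = \frac{Q^{2}}{2} + \frac{7 Q}{2}$)
$l{\left(-11 \right)} + 31 \cdot 94 = \frac{1}{2} \left(-11\right) \left(7 - 11\right) + 31 \cdot 94 = \frac{1}{2} \left(-11\right) \left(-4\right) + 2914 = 22 + 2914 = 2936$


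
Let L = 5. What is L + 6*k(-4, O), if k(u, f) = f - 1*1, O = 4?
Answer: 23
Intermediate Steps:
k(u, f) = -1 + f (k(u, f) = f - 1 = -1 + f)
L + 6*k(-4, O) = 5 + 6*(-1 + 4) = 5 + 6*3 = 5 + 18 = 23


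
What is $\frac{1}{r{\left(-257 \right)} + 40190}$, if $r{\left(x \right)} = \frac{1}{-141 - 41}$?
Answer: $\frac{182}{7314579} \approx 2.4882 \cdot 10^{-5}$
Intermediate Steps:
$r{\left(x \right)} = - \frac{1}{182}$ ($r{\left(x \right)} = \frac{1}{-182} = - \frac{1}{182}$)
$\frac{1}{r{\left(-257 \right)} + 40190} = \frac{1}{- \frac{1}{182} + 40190} = \frac{1}{\frac{7314579}{182}} = \frac{182}{7314579}$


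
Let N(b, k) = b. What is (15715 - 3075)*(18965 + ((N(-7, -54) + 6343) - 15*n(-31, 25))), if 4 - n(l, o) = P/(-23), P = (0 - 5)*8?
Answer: 7345647520/23 ≈ 3.1938e+8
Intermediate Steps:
P = -40 (P = -5*8 = -40)
n(l, o) = 52/23 (n(l, o) = 4 - (-40)/(-23) = 4 - (-40)*(-1)/23 = 4 - 1*40/23 = 4 - 40/23 = 52/23)
(15715 - 3075)*(18965 + ((N(-7, -54) + 6343) - 15*n(-31, 25))) = (15715 - 3075)*(18965 + ((-7 + 6343) - 15*52/23)) = 12640*(18965 + (6336 - 780/23)) = 12640*(18965 + 144948/23) = 12640*(581143/23) = 7345647520/23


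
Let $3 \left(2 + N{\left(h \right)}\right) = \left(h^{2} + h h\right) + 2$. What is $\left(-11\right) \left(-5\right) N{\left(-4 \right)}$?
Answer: $\frac{1540}{3} \approx 513.33$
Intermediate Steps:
$N{\left(h \right)} = - \frac{4}{3} + \frac{2 h^{2}}{3}$ ($N{\left(h \right)} = -2 + \frac{\left(h^{2} + h h\right) + 2}{3} = -2 + \frac{\left(h^{2} + h^{2}\right) + 2}{3} = -2 + \frac{2 h^{2} + 2}{3} = -2 + \frac{2 + 2 h^{2}}{3} = -2 + \left(\frac{2}{3} + \frac{2 h^{2}}{3}\right) = - \frac{4}{3} + \frac{2 h^{2}}{3}$)
$\left(-11\right) \left(-5\right) N{\left(-4 \right)} = \left(-11\right) \left(-5\right) \left(- \frac{4}{3} + \frac{2 \left(-4\right)^{2}}{3}\right) = 55 \left(- \frac{4}{3} + \frac{2}{3} \cdot 16\right) = 55 \left(- \frac{4}{3} + \frac{32}{3}\right) = 55 \cdot \frac{28}{3} = \frac{1540}{3}$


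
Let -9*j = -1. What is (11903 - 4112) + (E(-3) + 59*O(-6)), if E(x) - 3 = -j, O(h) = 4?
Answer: 72269/9 ≈ 8029.9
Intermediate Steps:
j = 1/9 (j = -1/9*(-1) = 1/9 ≈ 0.11111)
E(x) = 26/9 (E(x) = 3 - 1*1/9 = 3 - 1/9 = 26/9)
(11903 - 4112) + (E(-3) + 59*O(-6)) = (11903 - 4112) + (26/9 + 59*4) = 7791 + (26/9 + 236) = 7791 + 2150/9 = 72269/9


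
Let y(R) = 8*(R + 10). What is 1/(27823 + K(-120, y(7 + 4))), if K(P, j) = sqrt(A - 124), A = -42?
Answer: 27823/774119495 - I*sqrt(166)/774119495 ≈ 3.5941e-5 - 1.6644e-8*I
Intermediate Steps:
y(R) = 80 + 8*R (y(R) = 8*(10 + R) = 80 + 8*R)
K(P, j) = I*sqrt(166) (K(P, j) = sqrt(-42 - 124) = sqrt(-166) = I*sqrt(166))
1/(27823 + K(-120, y(7 + 4))) = 1/(27823 + I*sqrt(166))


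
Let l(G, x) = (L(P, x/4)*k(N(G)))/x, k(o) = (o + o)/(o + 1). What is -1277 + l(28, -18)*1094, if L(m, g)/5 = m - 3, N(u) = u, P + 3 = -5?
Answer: 1351463/261 ≈ 5178.0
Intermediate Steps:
P = -8 (P = -3 - 5 = -8)
k(o) = 2*o/(1 + o) (k(o) = (2*o)/(1 + o) = 2*o/(1 + o))
L(m, g) = -15 + 5*m (L(m, g) = 5*(m - 3) = 5*(-3 + m) = -15 + 5*m)
l(G, x) = -110*G/(x*(1 + G)) (l(G, x) = ((-15 + 5*(-8))*(2*G/(1 + G)))/x = ((-15 - 40)*(2*G/(1 + G)))/x = (-110*G/(1 + G))/x = -110*G/(x*(1 + G)))
-1277 + l(28, -18)*1094 = -1277 - 110*28/(-18*(1 + 28))*1094 = -1277 - 110*28*(-1/18)/29*1094 = -1277 - 110*28*(-1/18)*1/29*1094 = -1277 + (1540/261)*1094 = -1277 + 1684760/261 = 1351463/261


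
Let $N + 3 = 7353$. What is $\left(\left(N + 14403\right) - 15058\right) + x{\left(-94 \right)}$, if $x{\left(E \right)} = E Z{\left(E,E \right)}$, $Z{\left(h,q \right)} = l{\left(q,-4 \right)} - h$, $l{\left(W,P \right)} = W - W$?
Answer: $-2141$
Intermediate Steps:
$N = 7350$ ($N = -3 + 7353 = 7350$)
$l{\left(W,P \right)} = 0$
$Z{\left(h,q \right)} = - h$ ($Z{\left(h,q \right)} = 0 - h = - h$)
$x{\left(E \right)} = - E^{2}$ ($x{\left(E \right)} = E \left(- E\right) = - E^{2}$)
$\left(\left(N + 14403\right) - 15058\right) + x{\left(-94 \right)} = \left(\left(7350 + 14403\right) - 15058\right) - \left(-94\right)^{2} = \left(21753 - 15058\right) - 8836 = 6695 - 8836 = -2141$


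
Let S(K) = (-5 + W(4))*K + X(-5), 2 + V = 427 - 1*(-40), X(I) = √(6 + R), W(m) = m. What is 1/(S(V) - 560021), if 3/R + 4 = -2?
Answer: -1120972/628289112381 - √22/628289112381 ≈ -1.7842e-6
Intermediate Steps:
R = -½ (R = 3/(-4 - 2) = 3/(-6) = 3*(-⅙) = -½ ≈ -0.50000)
X(I) = √22/2 (X(I) = √(6 - ½) = √(11/2) = √22/2)
V = 465 (V = -2 + (427 - 1*(-40)) = -2 + (427 + 40) = -2 + 467 = 465)
S(K) = √22/2 - K (S(K) = (-5 + 4)*K + √22/2 = -K + √22/2 = √22/2 - K)
1/(S(V) - 560021) = 1/((√22/2 - 1*465) - 560021) = 1/((√22/2 - 465) - 560021) = 1/((-465 + √22/2) - 560021) = 1/(-560486 + √22/2)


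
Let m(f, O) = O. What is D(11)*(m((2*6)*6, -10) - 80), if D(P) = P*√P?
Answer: -990*√11 ≈ -3283.5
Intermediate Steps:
D(P) = P^(3/2)
D(11)*(m((2*6)*6, -10) - 80) = 11^(3/2)*(-10 - 80) = (11*√11)*(-90) = -990*√11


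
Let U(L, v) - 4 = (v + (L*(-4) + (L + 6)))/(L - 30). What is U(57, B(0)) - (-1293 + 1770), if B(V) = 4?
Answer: -12932/27 ≈ -478.96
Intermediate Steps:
U(L, v) = 4 + (6 + v - 3*L)/(-30 + L) (U(L, v) = 4 + (v + (L*(-4) + (L + 6)))/(L - 30) = 4 + (v + (-4*L + (6 + L)))/(-30 + L) = 4 + (v + (6 - 3*L))/(-30 + L) = 4 + (6 + v - 3*L)/(-30 + L))
U(57, B(0)) - (-1293 + 1770) = (-114 + 57 + 4)/(-30 + 57) - (-1293 + 1770) = -53/27 - 1*477 = (1/27)*(-53) - 477 = -53/27 - 477 = -12932/27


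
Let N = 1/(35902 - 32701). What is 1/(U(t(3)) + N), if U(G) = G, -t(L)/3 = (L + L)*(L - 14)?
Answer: 3201/633799 ≈ 0.0050505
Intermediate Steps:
t(L) = -6*L*(-14 + L) (t(L) = -3*(L + L)*(L - 14) = -3*2*L*(-14 + L) = -6*L*(-14 + L))
N = 1/3201 ≈ 0.00031240
1/(U(t(3)) + N) = 1/(6*3*(14 - 1*3) + 1/3201) = 1/(6*3*(14 - 3) + 1/3201) = 1/(6*3*11 + 1/3201) = 1/(198 + 1/3201) = 1/(633799/3201) = 3201/633799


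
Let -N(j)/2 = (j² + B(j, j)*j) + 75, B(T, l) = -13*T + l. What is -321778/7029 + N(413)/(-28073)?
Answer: -35408668466/197325117 ≈ -179.44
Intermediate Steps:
B(T, l) = l - 13*T
N(j) = -150 + 22*j² (N(j) = -2*((j² + (j - 13*j)*j) + 75) = -2*((j² + (-12*j)*j) + 75) = -2*((j² - 12*j²) + 75) = -2*(-11*j² + 75) = -2*(75 - 11*j²) = -150 + 22*j²)
-321778/7029 + N(413)/(-28073) = -321778/7029 + (-150 + 22*413²)/(-28073) = -321778*1/7029 + (-150 + 22*170569)*(-1/28073) = -321778/7029 + (-150 + 3752518)*(-1/28073) = -321778/7029 + 3752368*(-1/28073) = -321778/7029 - 3752368/28073 = -35408668466/197325117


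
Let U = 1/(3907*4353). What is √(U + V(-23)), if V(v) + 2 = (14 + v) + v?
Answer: I*√9834291407383023/17007171 ≈ 5.8309*I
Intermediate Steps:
V(v) = 12 + 2*v (V(v) = -2 + ((14 + v) + v) = -2 + (14 + 2*v) = 12 + 2*v)
U = 1/17007171 (U = (1/3907)*(1/4353) = 1/17007171 ≈ 5.8799e-8)
√(U + V(-23)) = √(1/17007171 + (12 + 2*(-23))) = √(1/17007171 + (12 - 46)) = √(1/17007171 - 34) = √(-578243813/17007171) = I*√9834291407383023/17007171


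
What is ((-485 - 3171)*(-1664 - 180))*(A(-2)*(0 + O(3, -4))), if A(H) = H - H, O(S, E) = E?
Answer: 0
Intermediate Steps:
A(H) = 0
((-485 - 3171)*(-1664 - 180))*(A(-2)*(0 + O(3, -4))) = ((-485 - 3171)*(-1664 - 180))*(0*(0 - 4)) = (-3656*(-1844))*(0*(-4)) = 6741664*0 = 0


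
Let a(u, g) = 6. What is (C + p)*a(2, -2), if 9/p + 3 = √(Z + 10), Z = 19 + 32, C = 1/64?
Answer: 1335/416 + 27*√61/26 ≈ 11.320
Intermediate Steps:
C = 1/64 ≈ 0.015625
Z = 51
p = 9/(-3 + √61) (p = 9/(-3 + √(51 + 10)) = 9/(-3 + √61) ≈ 1.8710)
(C + p)*a(2, -2) = (1/64 + (27/52 + 9*√61/52))*6 = (445/832 + 9*√61/52)*6 = 1335/416 + 27*√61/26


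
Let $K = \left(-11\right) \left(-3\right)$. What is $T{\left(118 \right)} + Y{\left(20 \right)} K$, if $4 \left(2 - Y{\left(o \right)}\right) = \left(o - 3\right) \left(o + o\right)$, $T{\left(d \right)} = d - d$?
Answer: $-5544$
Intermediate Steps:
$T{\left(d \right)} = 0$
$Y{\left(o \right)} = 2 - \frac{o \left(-3 + o\right)}{2}$ ($Y{\left(o \right)} = 2 - \frac{\left(o - 3\right) \left(o + o\right)}{4} = 2 - \frac{\left(-3 + o\right) 2 o}{4} = 2 - \frac{2 o \left(-3 + o\right)}{4} = 2 - \frac{o \left(-3 + o\right)}{2}$)
$K = 33$
$T{\left(118 \right)} + Y{\left(20 \right)} K = 0 + \left(2 - \frac{20^{2}}{2} + \frac{3}{2} \cdot 20\right) 33 = 0 + \left(2 - 200 + 30\right) 33 = 0 - 5544 = -5544$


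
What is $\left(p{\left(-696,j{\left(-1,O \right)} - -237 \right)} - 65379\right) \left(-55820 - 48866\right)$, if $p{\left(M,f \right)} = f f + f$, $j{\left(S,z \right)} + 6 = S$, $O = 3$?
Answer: $1282298814$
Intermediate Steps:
$j{\left(S,z \right)} = -6 + S$
$p{\left(M,f \right)} = f + f^{2}$ ($p{\left(M,f \right)} = f^{2} + f = f + f^{2}$)
$\left(p{\left(-696,j{\left(-1,O \right)} - -237 \right)} - 65379\right) \left(-55820 - 48866\right) = \left(\left(\left(-6 - 1\right) - -237\right) \left(1 - -230\right) - 65379\right) \left(-55820 - 48866\right) = \left(\left(-7 + 237\right) \left(1 + \left(-7 + 237\right)\right) - 65379\right) \left(-104686\right) = \left(230 \left(1 + 230\right) - 65379\right) \left(-104686\right) = \left(230 \cdot 231 - 65379\right) \left(-104686\right) = \left(53130 - 65379\right) \left(-104686\right) = \left(-12249\right) \left(-104686\right) = 1282298814$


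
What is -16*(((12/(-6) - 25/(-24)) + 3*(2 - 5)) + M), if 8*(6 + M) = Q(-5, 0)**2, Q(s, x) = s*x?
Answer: 766/3 ≈ 255.33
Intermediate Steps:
M = -6 (M = -6 + (-5*0)**2/8 = -6 + (1/8)*0**2 = -6 + (1/8)*0 = -6 + 0 = -6)
-16*(((12/(-6) - 25/(-24)) + 3*(2 - 5)) + M) = -16*(((12/(-6) - 25/(-24)) + 3*(2 - 5)) - 6) = -16*(((12*(-1/6) - 25*(-1/24)) + 3*(-3)) - 6) = -16*(((-2 + 25/24) - 9) - 6) = -16*((-23/24 - 9) - 6) = -16*(-239/24 - 6) = -16*(-383/24) = 766/3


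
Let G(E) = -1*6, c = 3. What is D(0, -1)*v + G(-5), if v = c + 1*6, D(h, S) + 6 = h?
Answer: -60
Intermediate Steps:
D(h, S) = -6 + h
v = 9 (v = 3 + 1*6 = 3 + 6 = 9)
G(E) = -6
D(0, -1)*v + G(-5) = (-6 + 0)*9 - 6 = -6*9 - 6 = -54 - 6 = -60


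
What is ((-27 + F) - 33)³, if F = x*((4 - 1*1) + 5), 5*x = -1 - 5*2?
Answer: -58411072/125 ≈ -4.6729e+5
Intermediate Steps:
x = -11/5 (x = (-1 - 5*2)/5 = (-1 - 10)/5 = (⅕)*(-11) = -11/5 ≈ -2.2000)
F = -88/5 (F = -11*((4 - 1*1) + 5)/5 = -11*((4 - 1) + 5)/5 = -11*(3 + 5)/5 = -11/5*8 = -88/5 ≈ -17.600)
((-27 + F) - 33)³ = ((-27 - 88/5) - 33)³ = (-223/5 - 33)³ = (-388/5)³ = -58411072/125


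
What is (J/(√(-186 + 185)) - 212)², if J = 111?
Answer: 32623 + 47064*I ≈ 32623.0 + 47064.0*I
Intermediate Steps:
(J/(√(-186 + 185)) - 212)² = (111/(√(-186 + 185)) - 212)² = (111/(√(-1)) - 212)² = (111/I - 212)² = (111*(-I) - 212)² = (-111*I - 212)² = (-212 - 111*I)²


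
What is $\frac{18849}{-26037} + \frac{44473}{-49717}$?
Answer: $- \frac{698353078}{431493843} \approx -1.6185$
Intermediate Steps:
$\frac{18849}{-26037} + \frac{44473}{-49717} = 18849 \left(- \frac{1}{26037}\right) + 44473 \left(- \frac{1}{49717}\right) = - \frac{6283}{8679} - \frac{44473}{49717} = - \frac{698353078}{431493843}$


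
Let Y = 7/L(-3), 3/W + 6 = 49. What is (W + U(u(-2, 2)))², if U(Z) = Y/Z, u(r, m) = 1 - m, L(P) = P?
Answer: 96100/16641 ≈ 5.7749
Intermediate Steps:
W = 3/43 (W = 3/(-6 + 49) = 3/43 ≈ 0.069767)
Y = -7/3 (Y = 7/(-3) = 7*(-⅓) = -7/3 ≈ -2.3333)
U(Z) = -7/(3*Z)
(W + U(u(-2, 2)))² = (3/43 - 7/(3*(1 - 1*2)))² = (3/43 - 7/(3*(1 - 2)))² = (3/43 - 7/3/(-1))² = (3/43 - 7/3*(-1))² = (3/43 + 7/3)² = (310/129)² = 96100/16641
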